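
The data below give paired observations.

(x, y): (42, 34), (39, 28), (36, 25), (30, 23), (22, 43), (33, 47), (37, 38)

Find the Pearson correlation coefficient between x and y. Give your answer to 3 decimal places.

n = 7, Σx = 239, Σy = 238, Σx² = 8423, Σy² = 8596, Σxy = 8013
nΣxy − ΣxΣy = 56091 − 56882 = -791
nΣx² − (Σx)² = 58961 − 57121 = 1840; nΣy² − (Σy)² = 60172 − 56644 = 3528
r = -791 / √(1840 × 3528) = -791 / 2547.8461 ≈ -0.310

-0.310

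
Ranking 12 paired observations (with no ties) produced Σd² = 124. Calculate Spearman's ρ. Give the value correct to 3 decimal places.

0.566

ρ = 1 − 6Σd² / [n(n²−1)] = 1 − 6×124 / (12×143)
  = 1 − 744/1716 = 1 − 0.4336 ≈ 0.566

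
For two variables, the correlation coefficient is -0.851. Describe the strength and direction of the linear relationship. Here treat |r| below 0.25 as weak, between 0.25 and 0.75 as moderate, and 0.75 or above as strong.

r = -0.851 < 0 so the relationship is negative.
|r| = 0.851, which falls in the strong range.

strong negative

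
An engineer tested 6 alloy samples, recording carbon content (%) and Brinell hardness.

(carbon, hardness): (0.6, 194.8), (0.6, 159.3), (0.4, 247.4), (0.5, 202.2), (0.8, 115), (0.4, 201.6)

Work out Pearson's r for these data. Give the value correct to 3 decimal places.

n = 6, Σx = 3.3, Σy = 1120.3, Σx² = 1.93, Σy² = 219282.69, Σxy = 585.16
nΣxy − ΣxΣy = 3510.96 − 3696.99 = -186.03
nΣx² − (Σx)² = 11.58 − 10.89 = 0.69; nΣy² − (Σy)² = 1315696.14 − 1255072.09 = 60624.05
r = -186.03 / √(0.69 × 60624.05) = -186.03 / 204.5253 ≈ -0.910

-0.910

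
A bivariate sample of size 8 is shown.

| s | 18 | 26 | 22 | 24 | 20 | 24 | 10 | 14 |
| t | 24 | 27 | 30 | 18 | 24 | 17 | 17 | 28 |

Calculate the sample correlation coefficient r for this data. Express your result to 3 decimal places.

n = 8, Σs = 158, Σt = 185, Σs² = 3332, Σt² = 4467, Σst = 3676
nΣst − ΣsΣt = 29408 − 29230 = 178
nΣs² − (Σs)² = 26656 − 24964 = 1692; nΣt² − (Σt)² = 35736 − 34225 = 1511
r = 178 / √(1692 × 1511) = 178 / 1598.9409 ≈ 0.111

0.111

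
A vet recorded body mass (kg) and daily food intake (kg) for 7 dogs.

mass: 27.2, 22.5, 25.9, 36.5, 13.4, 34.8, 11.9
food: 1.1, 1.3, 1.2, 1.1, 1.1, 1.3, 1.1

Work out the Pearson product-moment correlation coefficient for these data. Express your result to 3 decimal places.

0.322

n = 7, Σx = 172.2, Σy = 8.2, Σx² = 4781.36, Σy² = 9.66, Σxy = 203.47
nΣxy − ΣxΣy = 1424.29 − 1412.04 = 12.25
nΣx² − (Σx)² = 33469.52 − 29652.84 = 3816.68; nΣy² − (Σy)² = 67.62 − 67.24 = 0.38
r = 12.25 / √(3816.68 × 0.38) = 12.25 / 38.0833 ≈ 0.322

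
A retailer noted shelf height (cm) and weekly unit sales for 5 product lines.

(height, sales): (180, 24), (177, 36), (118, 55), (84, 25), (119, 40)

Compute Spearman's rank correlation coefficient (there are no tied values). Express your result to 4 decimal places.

-0.4000

Rank height: 5, 4, 2, 1, 3
Rank sales: 1, 3, 5, 2, 4
d = rank(height) − rank(sales): 4, 1, -3, -1, -1; Σd² = 28
ρ = 1 − 6Σd² / [n(n²−1)] = 1 − 6×28 / (5×24) = 1 − 168/120 ≈ -0.4000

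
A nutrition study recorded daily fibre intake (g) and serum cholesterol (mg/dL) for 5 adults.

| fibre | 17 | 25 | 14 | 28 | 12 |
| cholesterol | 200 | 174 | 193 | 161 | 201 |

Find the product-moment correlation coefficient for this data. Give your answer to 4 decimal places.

-0.9462

n = 5, Σx = 96, Σy = 929, Σx² = 2038, Σy² = 173847, Σxy = 17372
nΣxy − ΣxΣy = 86860 − 89184 = -2324
nΣx² − (Σx)² = 10190 − 9216 = 974; nΣy² − (Σy)² = 869235 − 863041 = 6194
r = -2324 / √(974 × 6194) = -2324 / 2456.2076 ≈ -0.9462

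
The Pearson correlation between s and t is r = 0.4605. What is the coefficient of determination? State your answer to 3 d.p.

r² = (0.4605)² = 0.212

0.212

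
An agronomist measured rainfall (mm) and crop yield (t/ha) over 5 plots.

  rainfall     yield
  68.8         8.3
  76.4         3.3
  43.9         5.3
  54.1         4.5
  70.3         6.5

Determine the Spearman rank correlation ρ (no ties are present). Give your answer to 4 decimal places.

-0.2000

Rank rainfall: 3, 5, 1, 2, 4
Rank yield: 5, 1, 3, 2, 4
d = rank(rainfall) − rank(yield): -2, 4, -2, 0, 0; Σd² = 24
ρ = 1 − 6Σd² / [n(n²−1)] = 1 − 6×24 / (5×24) = 1 − 144/120 ≈ -0.2000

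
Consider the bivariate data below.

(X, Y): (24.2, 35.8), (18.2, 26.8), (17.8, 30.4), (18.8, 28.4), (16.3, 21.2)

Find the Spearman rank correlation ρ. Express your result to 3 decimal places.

0.700

Rank X: 5, 3, 2, 4, 1
Rank Y: 5, 2, 4, 3, 1
d = rank(X) − rank(Y): 0, 1, -2, 1, 0; Σd² = 6
ρ = 1 − 6Σd² / [n(n²−1)] = 1 − 6×6 / (5×24) = 1 − 36/120 ≈ 0.700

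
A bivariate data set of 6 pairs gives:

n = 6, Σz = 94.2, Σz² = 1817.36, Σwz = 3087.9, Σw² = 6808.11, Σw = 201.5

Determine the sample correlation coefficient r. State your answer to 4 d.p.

r = (nΣwz − ΣwΣz) / √[(nΣw² − (Σw)²)(nΣz² − (Σz)²)]
Numerator: 6×3087.9 − 201.5×94.2 = -453.9
Denominator: √[(40848.66 − 40602.25)(10904.16 − 8873.64)] = √[246.41 × 2030.52] = 707.3475
r = -453.9 / 707.3475 ≈ -0.6417

-0.6417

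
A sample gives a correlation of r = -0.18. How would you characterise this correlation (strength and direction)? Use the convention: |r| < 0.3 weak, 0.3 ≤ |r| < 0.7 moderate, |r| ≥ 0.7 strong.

weak negative

r = -0.18 < 0 so the relationship is negative.
|r| = 0.18, which falls in the weak range.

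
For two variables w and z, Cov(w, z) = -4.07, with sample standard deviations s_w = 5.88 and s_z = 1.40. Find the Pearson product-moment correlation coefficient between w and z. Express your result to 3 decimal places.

r = Cov(w,z) / (s_w · s_z) = -4.07 / (5.88 × 1.40)
  = -4.07 / 8.2320 ≈ -0.494

-0.494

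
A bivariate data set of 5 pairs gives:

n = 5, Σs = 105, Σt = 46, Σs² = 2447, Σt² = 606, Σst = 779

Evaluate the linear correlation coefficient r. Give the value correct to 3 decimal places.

-0.889

r = (nΣst − ΣsΣt) / √[(nΣs² − (Σs)²)(nΣt² − (Σt)²)]
Numerator: 5×779 − 105×46 = -935
Denominator: √[(12235 − 11025)(3030 − 2116)] = √[1210 × 914] = 1051.6368
r = -935 / 1051.6368 ≈ -0.889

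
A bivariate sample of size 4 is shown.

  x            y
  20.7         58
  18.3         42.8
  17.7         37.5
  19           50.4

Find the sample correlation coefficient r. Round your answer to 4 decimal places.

n = 4, Σx = 75.7, Σy = 188.7, Σx² = 1437.67, Σy² = 9142.25, Σxy = 3605.19
nΣxy − ΣxΣy = 14420.76 − 14284.59 = 136.17
nΣx² − (Σx)² = 5750.68 − 5730.49 = 20.19; nΣy² − (Σy)² = 36569 − 35607.69 = 961.31
r = 136.17 / √(20.19 × 961.31) = 136.17 / 139.3156 ≈ 0.9774

0.9774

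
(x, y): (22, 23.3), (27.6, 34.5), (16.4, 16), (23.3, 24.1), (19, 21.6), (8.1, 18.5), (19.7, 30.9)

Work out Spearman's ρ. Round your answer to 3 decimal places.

0.857

Rank x: 5, 7, 2, 6, 3, 1, 4
Rank y: 4, 7, 1, 5, 3, 2, 6
d = rank(x) − rank(y): 1, 0, 1, 1, 0, -1, -2; Σd² = 8
ρ = 1 − 6Σd² / [n(n²−1)] = 1 − 6×8 / (7×48) = 1 − 48/336 ≈ 0.857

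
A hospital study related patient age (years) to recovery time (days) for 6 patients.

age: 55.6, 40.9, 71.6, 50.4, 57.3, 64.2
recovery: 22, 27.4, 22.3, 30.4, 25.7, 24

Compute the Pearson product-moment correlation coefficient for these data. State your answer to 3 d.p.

-0.673

n = 6, Σx = 340, Σy = 151.8, Σx² = 19835.82, Σy² = 3892.7, Σxy = 8486.11
nΣxy − ΣxΣy = 50916.66 − 51612 = -695.34
nΣx² − (Σx)² = 119014.92 − 115600 = 3414.92; nΣy² − (Σy)² = 23356.2 − 23043.24 = 312.96
r = -695.34 / √(3414.92 × 312.96) = -695.34 / 1033.7956 ≈ -0.673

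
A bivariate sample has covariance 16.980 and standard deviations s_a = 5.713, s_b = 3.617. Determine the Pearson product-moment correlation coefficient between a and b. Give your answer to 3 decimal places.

0.822

r = Cov(a,b) / (s_a · s_b) = 16.980 / (5.713 × 3.617)
  = 16.980 / 20.6639 ≈ 0.822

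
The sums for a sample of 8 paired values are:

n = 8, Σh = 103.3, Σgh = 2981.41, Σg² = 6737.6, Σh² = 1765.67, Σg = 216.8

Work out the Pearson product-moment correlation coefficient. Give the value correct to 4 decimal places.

r = (nΣgh − ΣgΣh) / √[(nΣg² − (Σg)²)(nΣh² − (Σh)²)]
Numerator: 8×2981.41 − 216.8×103.3 = 1455.84
Denominator: √[(53900.8 − 47002.24)(14125.36 − 10670.89)] = √[6898.56 × 3454.47] = 4881.6871
r = 1455.84 / 4881.6871 ≈ 0.2982

0.2982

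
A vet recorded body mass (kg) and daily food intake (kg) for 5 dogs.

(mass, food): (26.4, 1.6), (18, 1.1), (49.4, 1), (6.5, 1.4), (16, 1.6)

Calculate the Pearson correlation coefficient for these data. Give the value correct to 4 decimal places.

-0.5349

n = 5, Σx = 116.3, Σy = 6.7, Σx² = 3759.57, Σy² = 9.29, Σxy = 146.14
nΣxy − ΣxΣy = 730.7 − 779.21 = -48.51
nΣx² − (Σx)² = 18797.85 − 13525.69 = 5272.16; nΣy² − (Σy)² = 46.45 − 44.89 = 1.56
r = -48.51 / √(5272.16 × 1.56) = -48.51 / 90.6894 ≈ -0.5349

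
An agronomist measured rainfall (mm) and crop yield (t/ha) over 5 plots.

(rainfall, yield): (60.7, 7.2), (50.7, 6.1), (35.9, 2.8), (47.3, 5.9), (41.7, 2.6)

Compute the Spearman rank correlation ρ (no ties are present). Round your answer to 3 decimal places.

Rank rainfall: 5, 4, 1, 3, 2
Rank yield: 5, 4, 2, 3, 1
d = rank(rainfall) − rank(yield): 0, 0, -1, 0, 1; Σd² = 2
ρ = 1 − 6Σd² / [n(n²−1)] = 1 − 6×2 / (5×24) = 1 − 12/120 ≈ 0.900

0.900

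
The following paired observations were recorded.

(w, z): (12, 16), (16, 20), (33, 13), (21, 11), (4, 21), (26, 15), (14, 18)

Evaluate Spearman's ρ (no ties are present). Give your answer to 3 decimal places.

-0.750

Rank w: 2, 4, 7, 5, 1, 6, 3
Rank z: 4, 6, 2, 1, 7, 3, 5
d = rank(w) − rank(z): -2, -2, 5, 4, -6, 3, -2; Σd² = 98
ρ = 1 − 6Σd² / [n(n²−1)] = 1 − 6×98 / (7×48) = 1 − 588/336 ≈ -0.750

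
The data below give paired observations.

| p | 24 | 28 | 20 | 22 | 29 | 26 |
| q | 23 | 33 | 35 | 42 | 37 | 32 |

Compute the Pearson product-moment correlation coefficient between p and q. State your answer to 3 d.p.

-0.103

n = 6, Σp = 149, Σq = 202, Σp² = 3761, Σq² = 7000, Σpq = 5005
nΣpq − ΣpΣq = 30030 − 30098 = -68
nΣp² − (Σp)² = 22566 − 22201 = 365; nΣq² − (Σq)² = 42000 − 40804 = 1196
r = -68 / √(365 × 1196) = -68 / 660.7117 ≈ -0.103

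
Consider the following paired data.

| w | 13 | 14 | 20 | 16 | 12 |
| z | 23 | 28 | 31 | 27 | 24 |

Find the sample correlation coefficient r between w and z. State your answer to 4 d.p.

0.8868

n = 5, Σw = 75, Σz = 133, Σw² = 1165, Σz² = 3579, Σwz = 2031
nΣwz − ΣwΣz = 10155 − 9975 = 180
nΣw² − (Σw)² = 5825 − 5625 = 200; nΣz² − (Σz)² = 17895 − 17689 = 206
r = 180 / √(200 × 206) = 180 / 202.9778 ≈ 0.8868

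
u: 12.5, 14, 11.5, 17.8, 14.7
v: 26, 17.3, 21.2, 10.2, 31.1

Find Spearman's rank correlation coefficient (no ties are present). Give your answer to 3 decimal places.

-0.300

Rank u: 2, 3, 1, 5, 4
Rank v: 4, 2, 3, 1, 5
d = rank(u) − rank(v): -2, 1, -2, 4, -1; Σd² = 26
ρ = 1 − 6Σd² / [n(n²−1)] = 1 − 6×26 / (5×24) = 1 − 156/120 ≈ -0.300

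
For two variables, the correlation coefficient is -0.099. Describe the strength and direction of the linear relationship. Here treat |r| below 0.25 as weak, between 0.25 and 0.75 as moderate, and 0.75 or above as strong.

weak negative

r = -0.099 < 0 so the relationship is negative.
|r| = 0.099, which falls in the weak range.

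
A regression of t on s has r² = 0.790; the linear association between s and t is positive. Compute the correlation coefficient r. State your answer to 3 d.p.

0.889

|r| = √0.790 = 0.889
The association is positive, so r = 0.889.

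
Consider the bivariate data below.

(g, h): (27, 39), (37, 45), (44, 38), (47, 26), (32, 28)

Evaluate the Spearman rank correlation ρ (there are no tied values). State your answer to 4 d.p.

-0.5000

Rank g: 1, 3, 4, 5, 2
Rank h: 4, 5, 3, 1, 2
d = rank(g) − rank(h): -3, -2, 1, 4, 0; Σd² = 30
ρ = 1 − 6Σd² / [n(n²−1)] = 1 − 6×30 / (5×24) = 1 − 180/120 ≈ -0.5000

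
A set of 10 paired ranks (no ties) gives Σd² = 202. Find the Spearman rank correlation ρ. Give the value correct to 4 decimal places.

-0.2242

ρ = 1 − 6Σd² / [n(n²−1)] = 1 − 6×202 / (10×99)
  = 1 − 1212/990 = 1 − 1.22424 ≈ -0.2242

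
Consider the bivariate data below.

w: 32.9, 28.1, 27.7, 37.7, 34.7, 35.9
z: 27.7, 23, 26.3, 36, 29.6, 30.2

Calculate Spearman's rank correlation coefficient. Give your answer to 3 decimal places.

0.943

Rank w: 3, 2, 1, 6, 4, 5
Rank z: 3, 1, 2, 6, 4, 5
d = rank(w) − rank(z): 0, 1, -1, 0, 0, 0; Σd² = 2
ρ = 1 − 6Σd² / [n(n²−1)] = 1 − 6×2 / (6×35) = 1 − 12/210 ≈ 0.943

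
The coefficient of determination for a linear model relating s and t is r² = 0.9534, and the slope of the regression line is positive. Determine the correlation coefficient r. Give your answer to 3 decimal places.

0.976

|r| = √0.9534 = 0.976
The association is positive, so r = 0.976.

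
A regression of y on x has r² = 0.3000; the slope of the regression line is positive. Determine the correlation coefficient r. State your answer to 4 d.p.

0.5477

|r| = √0.3000 = 0.5477
The association is positive, so r = 0.5477.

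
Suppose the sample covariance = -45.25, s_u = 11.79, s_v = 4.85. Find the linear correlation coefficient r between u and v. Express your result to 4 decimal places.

-0.7913

r = Cov(u,v) / (s_u · s_v) = -45.25 / (11.79 × 4.85)
  = -45.25 / 57.1815 ≈ -0.7913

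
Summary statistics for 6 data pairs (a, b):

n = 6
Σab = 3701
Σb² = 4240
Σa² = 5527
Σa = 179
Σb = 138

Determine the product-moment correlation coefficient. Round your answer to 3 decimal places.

r = (nΣab − ΣaΣb) / √[(nΣa² − (Σa)²)(nΣb² − (Σb)²)]
Numerator: 6×3701 − 179×138 = -2496
Denominator: √[(33162 − 32041)(25440 − 19044)] = √[1121 × 6396] = 2677.6699
r = -2496 / 2677.6699 ≈ -0.932

-0.932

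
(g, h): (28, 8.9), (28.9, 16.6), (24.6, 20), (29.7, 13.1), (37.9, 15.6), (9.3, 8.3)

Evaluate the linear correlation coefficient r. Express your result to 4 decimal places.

0.4650

n = 6, Σg = 158.4, Σh = 82.5, Σg² = 4629.36, Σh² = 1238.63, Σgh = 2278.44
nΣgh − ΣgΣh = 13670.64 − 13068 = 602.64
nΣg² − (Σg)² = 27776.16 − 25090.56 = 2685.6; nΣh² − (Σh)² = 7431.78 − 6806.25 = 625.53
r = 602.64 / √(2685.6 × 625.53) = 602.64 / 1296.1186 ≈ 0.4650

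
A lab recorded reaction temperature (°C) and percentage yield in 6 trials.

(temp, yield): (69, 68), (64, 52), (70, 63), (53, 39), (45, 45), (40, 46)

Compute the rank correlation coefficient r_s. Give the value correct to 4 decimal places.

0.7143

Rank temp: 5, 4, 6, 3, 2, 1
Rank yield: 6, 4, 5, 1, 2, 3
d = rank(temp) − rank(yield): -1, 0, 1, 2, 0, -2; Σd² = 10
ρ = 1 − 6Σd² / [n(n²−1)] = 1 − 6×10 / (6×35) = 1 − 60/210 ≈ 0.7143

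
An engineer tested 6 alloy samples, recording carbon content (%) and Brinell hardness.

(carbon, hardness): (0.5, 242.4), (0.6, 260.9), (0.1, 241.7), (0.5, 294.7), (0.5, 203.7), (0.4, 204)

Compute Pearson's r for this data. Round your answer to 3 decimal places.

0.181

n = 6, Σx = 2.6, Σy = 1447.4, Σx² = 1.28, Σy² = 355203.24, Σxy = 632.71
nΣxy − ΣxΣy = 3796.26 − 3763.24 = 33.02
nΣx² − (Σx)² = 7.68 − 6.76 = 0.92; nΣy² − (Σy)² = 2131219.44 − 2094966.76 = 36252.68
r = 33.02 / √(0.92 × 36252.68) = 33.02 / 182.6266 ≈ 0.181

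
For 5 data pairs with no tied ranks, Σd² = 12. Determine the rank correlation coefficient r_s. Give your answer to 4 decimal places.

0.4000

ρ = 1 − 6Σd² / [n(n²−1)] = 1 − 6×12 / (5×24)
  = 1 − 72/120 = 1 − 0.60000 ≈ 0.4000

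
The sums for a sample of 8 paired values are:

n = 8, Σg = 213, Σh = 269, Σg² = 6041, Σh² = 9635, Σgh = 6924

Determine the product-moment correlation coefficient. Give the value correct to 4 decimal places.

-0.5098

r = (nΣgh − ΣgΣh) / √[(nΣg² − (Σg)²)(nΣh² − (Σh)²)]
Numerator: 8×6924 − 213×269 = -1905
Denominator: √[(48328 − 45369)(77080 − 72361)] = √[2959 × 4719] = 3736.7795
r = -1905 / 3736.7795 ≈ -0.5098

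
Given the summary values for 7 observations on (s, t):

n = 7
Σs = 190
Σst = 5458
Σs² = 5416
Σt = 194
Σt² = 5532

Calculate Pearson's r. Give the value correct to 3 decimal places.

r = (nΣst − ΣsΣt) / √[(nΣs² − (Σs)²)(nΣt² − (Σt)²)]
Numerator: 7×5458 − 190×194 = 1346
Denominator: √[(37912 − 36100)(38724 − 37636)] = √[1812 × 1088] = 1404.0855
r = 1346 / 1404.0855 ≈ 0.959

0.959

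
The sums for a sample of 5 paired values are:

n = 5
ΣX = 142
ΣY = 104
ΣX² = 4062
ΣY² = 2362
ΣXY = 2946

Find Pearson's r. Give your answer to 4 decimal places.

-0.0998

r = (nΣXY − ΣXΣY) / √[(nΣX² − (ΣX)²)(nΣY² − (ΣY)²)]
Numerator: 5×2946 − 142×104 = -38
Denominator: √[(20310 − 20164)(11810 − 10816)] = √[146 × 994] = 380.9514
r = -38 / 380.9514 ≈ -0.0998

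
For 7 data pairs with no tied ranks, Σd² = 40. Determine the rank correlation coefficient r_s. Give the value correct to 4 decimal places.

0.2857

ρ = 1 − 6Σd² / [n(n²−1)] = 1 − 6×40 / (7×48)
  = 1 − 240/336 = 1 − 0.71429 ≈ 0.2857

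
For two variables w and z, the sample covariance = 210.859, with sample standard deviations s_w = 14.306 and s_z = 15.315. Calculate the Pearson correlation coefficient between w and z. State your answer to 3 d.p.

r = Cov(w,z) / (s_w · s_z) = 210.859 / (14.306 × 15.315)
  = 210.859 / 219.0964 ≈ 0.962

0.962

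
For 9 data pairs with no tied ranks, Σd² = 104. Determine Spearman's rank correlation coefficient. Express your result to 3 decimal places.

ρ = 1 − 6Σd² / [n(n²−1)] = 1 − 6×104 / (9×80)
  = 1 − 624/720 = 1 − 0.8667 ≈ 0.133

0.133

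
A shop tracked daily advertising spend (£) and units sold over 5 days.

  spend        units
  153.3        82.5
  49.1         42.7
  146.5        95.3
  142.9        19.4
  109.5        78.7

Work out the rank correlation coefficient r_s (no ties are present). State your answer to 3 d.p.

Rank spend: 5, 1, 4, 3, 2
Rank units: 4, 2, 5, 1, 3
d = rank(spend) − rank(units): 1, -1, -1, 2, -1; Σd² = 8
ρ = 1 − 6Σd² / [n(n²−1)] = 1 − 6×8 / (5×24) = 1 − 48/120 ≈ 0.600

0.600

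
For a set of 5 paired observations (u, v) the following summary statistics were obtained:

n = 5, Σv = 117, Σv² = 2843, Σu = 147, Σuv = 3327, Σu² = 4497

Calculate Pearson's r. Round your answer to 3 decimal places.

r = (nΣuv − ΣuΣv) / √[(nΣu² − (Σu)²)(nΣv² − (Σv)²)]
Numerator: 5×3327 − 147×117 = -564
Denominator: √[(22485 − 21609)(14215 − 13689)] = √[876 × 526] = 678.8048
r = -564 / 678.8048 ≈ -0.831

-0.831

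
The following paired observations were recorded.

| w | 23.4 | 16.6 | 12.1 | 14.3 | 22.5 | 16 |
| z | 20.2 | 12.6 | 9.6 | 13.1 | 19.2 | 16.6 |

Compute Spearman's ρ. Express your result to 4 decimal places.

0.8286

Rank w: 6, 4, 1, 2, 5, 3
Rank z: 6, 2, 1, 3, 5, 4
d = rank(w) − rank(z): 0, 2, 0, -1, 0, -1; Σd² = 6
ρ = 1 − 6Σd² / [n(n²−1)] = 1 − 6×6 / (6×35) = 1 − 36/210 ≈ 0.8286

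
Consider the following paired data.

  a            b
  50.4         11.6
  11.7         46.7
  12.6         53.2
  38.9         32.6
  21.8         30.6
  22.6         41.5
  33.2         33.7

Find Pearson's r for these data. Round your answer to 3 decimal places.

-0.901

n = 7, Σa = 191.2, Σb = 249.9, Σa² = 6437.26, Σb² = 10002.75, Σab = 5793.31
nΣab − ΣaΣb = 40553.17 − 47780.88 = -7227.71
nΣa² − (Σa)² = 45060.82 − 36557.44 = 8503.38; nΣb² − (Σb)² = 70019.25 − 62450.01 = 7569.24
r = -7227.71 / √(8503.38 × 7569.24) = -7227.71 / 8022.7255 ≈ -0.901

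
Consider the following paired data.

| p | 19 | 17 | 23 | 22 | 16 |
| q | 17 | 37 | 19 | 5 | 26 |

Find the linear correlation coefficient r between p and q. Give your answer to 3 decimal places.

n = 5, Σp = 97, Σq = 104, Σp² = 1919, Σq² = 2720, Σpq = 1915
nΣpq − ΣpΣq = 9575 − 10088 = -513
nΣp² − (Σp)² = 9595 − 9409 = 186; nΣq² − (Σq)² = 13600 − 10816 = 2784
r = -513 / √(186 × 2784) = -513 / 719.5999 ≈ -0.713

-0.713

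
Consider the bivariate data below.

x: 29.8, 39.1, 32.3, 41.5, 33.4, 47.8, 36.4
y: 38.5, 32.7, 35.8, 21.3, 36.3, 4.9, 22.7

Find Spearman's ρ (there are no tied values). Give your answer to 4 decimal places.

-0.9286

Rank x: 1, 5, 2, 6, 3, 7, 4
Rank y: 7, 4, 5, 2, 6, 1, 3
d = rank(x) − rank(y): -6, 1, -3, 4, -3, 6, 1; Σd² = 108
ρ = 1 − 6Σd² / [n(n²−1)] = 1 − 6×108 / (7×48) = 1 − 648/336 ≈ -0.9286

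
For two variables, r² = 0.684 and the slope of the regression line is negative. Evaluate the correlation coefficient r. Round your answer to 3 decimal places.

|r| = √0.684 = 0.827
The association is negative, so r = −0.827.

-0.827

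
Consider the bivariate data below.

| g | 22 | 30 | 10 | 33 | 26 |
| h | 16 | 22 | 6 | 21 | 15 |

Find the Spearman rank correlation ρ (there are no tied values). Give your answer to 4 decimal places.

0.8000

Rank g: 2, 4, 1, 5, 3
Rank h: 3, 5, 1, 4, 2
d = rank(g) − rank(h): -1, -1, 0, 1, 1; Σd² = 4
ρ = 1 − 6Σd² / [n(n²−1)] = 1 − 6×4 / (5×24) = 1 − 24/120 ≈ 0.8000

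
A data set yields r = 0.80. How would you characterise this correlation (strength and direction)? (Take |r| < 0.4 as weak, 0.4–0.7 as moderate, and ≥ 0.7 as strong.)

strong positive

r = 0.80 > 0 so the relationship is positive.
|r| = 0.80, which falls in the strong range.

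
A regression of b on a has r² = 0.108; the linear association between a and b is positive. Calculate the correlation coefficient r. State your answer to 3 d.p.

|r| = √0.108 = 0.329
The association is positive, so r = 0.329.

0.329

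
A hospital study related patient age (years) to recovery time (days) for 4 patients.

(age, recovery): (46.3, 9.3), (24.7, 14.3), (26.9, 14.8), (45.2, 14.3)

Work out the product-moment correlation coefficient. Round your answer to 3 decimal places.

n = 4, Σx = 143.1, Σy = 52.7, Σx² = 5520.43, Σy² = 714.51, Σxy = 1828.28
nΣxy − ΣxΣy = 7313.12 − 7541.37 = -228.25
nΣx² − (Σx)² = 22081.72 − 20477.61 = 1604.11; nΣy² − (Σy)² = 2858.04 − 2777.29 = 80.75
r = -228.25 / √(1604.11 × 80.75) = -228.25 / 359.9054 ≈ -0.634

-0.634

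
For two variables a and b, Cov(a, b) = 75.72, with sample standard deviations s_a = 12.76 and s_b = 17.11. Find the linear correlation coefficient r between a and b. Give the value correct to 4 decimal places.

r = Cov(a,b) / (s_a · s_b) = 75.72 / (12.76 × 17.11)
  = 75.72 / 218.3236 ≈ 0.3468

0.3468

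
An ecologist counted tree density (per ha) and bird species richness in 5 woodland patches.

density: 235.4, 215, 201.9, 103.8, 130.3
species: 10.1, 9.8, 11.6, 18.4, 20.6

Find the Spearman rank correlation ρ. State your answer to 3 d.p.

-0.800

Rank density: 5, 4, 3, 1, 2
Rank species: 2, 1, 3, 4, 5
d = rank(density) − rank(species): 3, 3, 0, -3, -3; Σd² = 36
ρ = 1 − 6Σd² / [n(n²−1)] = 1 − 6×36 / (5×24) = 1 − 216/120 ≈ -0.800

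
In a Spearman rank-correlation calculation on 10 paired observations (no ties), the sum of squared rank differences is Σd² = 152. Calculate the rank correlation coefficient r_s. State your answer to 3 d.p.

0.079

ρ = 1 − 6Σd² / [n(n²−1)] = 1 − 6×152 / (10×99)
  = 1 − 912/990 = 1 − 0.9212 ≈ 0.079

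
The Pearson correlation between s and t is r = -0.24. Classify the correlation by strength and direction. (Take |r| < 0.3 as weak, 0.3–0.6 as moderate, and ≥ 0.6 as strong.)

r = -0.24 < 0 so the relationship is negative.
|r| = 0.24, which falls in the weak range.

weak negative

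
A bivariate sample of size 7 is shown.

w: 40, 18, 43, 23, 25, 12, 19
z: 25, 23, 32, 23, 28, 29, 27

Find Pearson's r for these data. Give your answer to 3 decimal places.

0.312

n = 7, Σw = 180, Σz = 187, Σw² = 5432, Σz² = 5061, Σwz = 4880
nΣwz − ΣwΣz = 34160 − 33660 = 500
nΣw² − (Σw)² = 38024 − 32400 = 5624; nΣz² − (Σz)² = 35427 − 34969 = 458
r = 500 / √(5624 × 458) = 500 / 1604.9274 ≈ 0.312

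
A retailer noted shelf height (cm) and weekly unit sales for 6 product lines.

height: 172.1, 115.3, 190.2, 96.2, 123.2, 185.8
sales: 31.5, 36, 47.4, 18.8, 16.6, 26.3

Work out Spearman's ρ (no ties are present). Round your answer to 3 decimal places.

Rank height: 4, 2, 6, 1, 3, 5
Rank sales: 4, 5, 6, 2, 1, 3
d = rank(height) − rank(sales): 0, -3, 0, -1, 2, 2; Σd² = 18
ρ = 1 − 6Σd² / [n(n²−1)] = 1 − 6×18 / (6×35) = 1 − 108/210 ≈ 0.486

0.486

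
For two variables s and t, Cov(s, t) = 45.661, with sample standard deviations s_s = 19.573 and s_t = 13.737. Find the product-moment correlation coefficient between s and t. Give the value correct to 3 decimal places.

r = Cov(s,t) / (s_s · s_t) = 45.661 / (19.573 × 13.737)
  = 45.661 / 268.8743 ≈ 0.170

0.170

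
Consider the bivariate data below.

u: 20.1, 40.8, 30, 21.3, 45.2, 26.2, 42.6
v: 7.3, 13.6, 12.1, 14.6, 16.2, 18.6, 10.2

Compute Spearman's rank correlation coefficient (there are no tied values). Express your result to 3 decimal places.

Rank u: 1, 5, 4, 2, 7, 3, 6
Rank v: 1, 4, 3, 5, 6, 7, 2
d = rank(u) − rank(v): 0, 1, 1, -3, 1, -4, 4; Σd² = 44
ρ = 1 − 6Σd² / [n(n²−1)] = 1 − 6×44 / (7×48) = 1 − 264/336 ≈ 0.214

0.214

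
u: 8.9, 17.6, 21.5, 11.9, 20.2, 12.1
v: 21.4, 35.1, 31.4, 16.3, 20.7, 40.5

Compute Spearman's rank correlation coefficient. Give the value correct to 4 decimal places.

Rank u: 1, 4, 6, 2, 5, 3
Rank v: 3, 5, 4, 1, 2, 6
d = rank(u) − rank(v): -2, -1, 2, 1, 3, -3; Σd² = 28
ρ = 1 − 6Σd² / [n(n²−1)] = 1 − 6×28 / (6×35) = 1 − 168/210 ≈ 0.2000

0.2000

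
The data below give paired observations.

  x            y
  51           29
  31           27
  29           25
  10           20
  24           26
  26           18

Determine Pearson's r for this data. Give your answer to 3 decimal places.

n = 6, Σx = 171, Σy = 145, Σx² = 5755, Σy² = 3595, Σxy = 4333
nΣxy − ΣxΣy = 25998 − 24795 = 1203
nΣx² − (Σx)² = 34530 − 29241 = 5289; nΣy² − (Σy)² = 21570 − 21025 = 545
r = 1203 / √(5289 × 545) = 1203 / 1697.7942 ≈ 0.709

0.709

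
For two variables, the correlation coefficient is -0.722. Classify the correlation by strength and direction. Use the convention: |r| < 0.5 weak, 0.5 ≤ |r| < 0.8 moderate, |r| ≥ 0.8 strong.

r = -0.722 < 0 so the relationship is negative.
|r| = 0.722, which falls in the moderate range.

moderate negative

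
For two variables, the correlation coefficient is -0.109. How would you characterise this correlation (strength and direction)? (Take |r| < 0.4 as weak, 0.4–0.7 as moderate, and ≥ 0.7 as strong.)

weak negative

r = -0.109 < 0 so the relationship is negative.
|r| = 0.109, which falls in the weak range.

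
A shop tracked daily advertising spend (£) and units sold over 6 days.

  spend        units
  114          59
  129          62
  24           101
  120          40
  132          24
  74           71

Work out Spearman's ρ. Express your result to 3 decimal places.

Rank spend: 3, 5, 1, 4, 6, 2
Rank units: 3, 4, 6, 2, 1, 5
d = rank(spend) − rank(units): 0, 1, -5, 2, 5, -3; Σd² = 64
ρ = 1 − 6Σd² / [n(n²−1)] = 1 − 6×64 / (6×35) = 1 − 384/210 ≈ -0.829

-0.829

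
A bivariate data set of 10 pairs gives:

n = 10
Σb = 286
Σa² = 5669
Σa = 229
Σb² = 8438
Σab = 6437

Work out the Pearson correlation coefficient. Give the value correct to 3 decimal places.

r = (nΣab − ΣaΣb) / √[(nΣa² − (Σa)²)(nΣb² − (Σb)²)]
Numerator: 10×6437 − 229×286 = -1124
Denominator: √[(56690 − 52441)(84380 − 81796)] = √[4249 × 2584] = 3313.5202
r = -1124 / 3313.5202 ≈ -0.339

-0.339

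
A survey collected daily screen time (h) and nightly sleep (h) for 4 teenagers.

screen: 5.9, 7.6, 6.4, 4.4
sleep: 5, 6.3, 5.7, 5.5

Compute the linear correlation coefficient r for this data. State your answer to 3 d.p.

0.642

n = 4, Σx = 24.3, Σy = 22.5, Σx² = 152.89, Σy² = 127.43, Σxy = 138.06
nΣxy − ΣxΣy = 552.24 − 546.75 = 5.49
nΣx² − (Σx)² = 611.56 − 590.49 = 21.07; nΣy² − (Σy)² = 509.72 − 506.25 = 3.47
r = 5.49 / √(21.07 × 3.47) = 5.49 / 8.5506 ≈ 0.642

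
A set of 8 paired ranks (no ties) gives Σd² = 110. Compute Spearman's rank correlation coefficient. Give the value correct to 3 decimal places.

ρ = 1 − 6Σd² / [n(n²−1)] = 1 − 6×110 / (8×63)
  = 1 − 660/504 = 1 − 1.3095 ≈ -0.310

-0.310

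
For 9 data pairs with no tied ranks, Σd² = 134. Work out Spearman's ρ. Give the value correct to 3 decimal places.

ρ = 1 − 6Σd² / [n(n²−1)] = 1 − 6×134 / (9×80)
  = 1 − 804/720 = 1 − 1.1167 ≈ -0.117

-0.117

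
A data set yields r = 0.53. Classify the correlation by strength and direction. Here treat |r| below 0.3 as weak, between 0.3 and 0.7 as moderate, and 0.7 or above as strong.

moderate positive

r = 0.53 > 0 so the relationship is positive.
|r| = 0.53, which falls in the moderate range.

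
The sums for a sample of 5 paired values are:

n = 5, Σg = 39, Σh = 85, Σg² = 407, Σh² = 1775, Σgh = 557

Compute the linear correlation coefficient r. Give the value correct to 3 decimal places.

-0.576

r = (nΣgh − ΣgΣh) / √[(nΣg² − (Σg)²)(nΣh² − (Σh)²)]
Numerator: 5×557 − 39×85 = -530
Denominator: √[(2035 − 1521)(8875 − 7225)] = √[514 × 1650] = 920.9234
r = -530 / 920.9234 ≈ -0.576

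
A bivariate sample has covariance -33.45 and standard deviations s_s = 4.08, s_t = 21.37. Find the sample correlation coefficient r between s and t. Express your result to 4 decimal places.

r = Cov(s,t) / (s_s · s_t) = -33.45 / (4.08 × 21.37)
  = -33.45 / 87.1896 ≈ -0.3836

-0.3836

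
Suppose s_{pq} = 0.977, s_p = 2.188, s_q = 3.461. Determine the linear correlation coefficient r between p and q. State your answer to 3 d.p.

0.129

r = Cov(p,q) / (s_p · s_q) = 0.977 / (2.188 × 3.461)
  = 0.977 / 7.5727 ≈ 0.129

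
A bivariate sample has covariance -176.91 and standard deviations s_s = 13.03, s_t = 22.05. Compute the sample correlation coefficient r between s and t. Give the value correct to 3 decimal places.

r = Cov(s,t) / (s_s · s_t) = -176.91 / (13.03 × 22.05)
  = -176.91 / 287.3115 ≈ -0.616

-0.616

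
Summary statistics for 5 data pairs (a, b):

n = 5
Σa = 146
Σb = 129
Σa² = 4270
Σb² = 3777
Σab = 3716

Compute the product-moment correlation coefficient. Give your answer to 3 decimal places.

-0.920

r = (nΣab − ΣaΣb) / √[(nΣa² − (Σa)²)(nΣb² − (Σb)²)]
Numerator: 5×3716 − 146×129 = -254
Denominator: √[(21350 − 21316)(18885 − 16641)] = √[34 × 2244] = 276.2173
r = -254 / 276.2173 ≈ -0.920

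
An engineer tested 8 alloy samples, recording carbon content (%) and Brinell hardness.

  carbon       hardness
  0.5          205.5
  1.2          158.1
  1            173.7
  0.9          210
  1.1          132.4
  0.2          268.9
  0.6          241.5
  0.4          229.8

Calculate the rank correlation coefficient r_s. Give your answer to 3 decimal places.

-0.857

Rank carbon: 3, 8, 6, 5, 7, 1, 4, 2
Rank hardness: 4, 2, 3, 5, 1, 8, 7, 6
d = rank(carbon) − rank(hardness): -1, 6, 3, 0, 6, -7, -3, -4; Σd² = 156
ρ = 1 − 6Σd² / [n(n²−1)] = 1 − 6×156 / (8×63) = 1 − 936/504 ≈ -0.857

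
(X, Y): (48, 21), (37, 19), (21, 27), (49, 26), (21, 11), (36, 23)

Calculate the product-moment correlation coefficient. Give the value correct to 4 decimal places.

0.3449

n = 6, ΣX = 212, ΣY = 127, ΣX² = 8252, ΣY² = 2857, ΣXY = 4611
nΣXY − ΣXΣY = 27666 − 26924 = 742
nΣX² − (ΣX)² = 49512 − 44944 = 4568; nΣY² − (ΣY)² = 17142 − 16129 = 1013
r = 742 / √(4568 × 1013) = 742 / 2151.1355 ≈ 0.3449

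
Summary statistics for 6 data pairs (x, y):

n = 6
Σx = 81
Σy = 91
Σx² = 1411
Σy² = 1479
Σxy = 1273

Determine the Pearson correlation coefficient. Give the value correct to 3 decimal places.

0.251

r = (nΣxy − ΣxΣy) / √[(nΣx² − (Σx)²)(nΣy² − (Σy)²)]
Numerator: 6×1273 − 81×91 = 267
Denominator: √[(8466 − 6561)(8874 − 8281)] = √[1905 × 593] = 1062.8570
r = 267 / 1062.8570 ≈ 0.251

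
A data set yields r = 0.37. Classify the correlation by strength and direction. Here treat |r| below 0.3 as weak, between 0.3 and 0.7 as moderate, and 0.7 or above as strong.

r = 0.37 > 0 so the relationship is positive.
|r| = 0.37, which falls in the moderate range.

moderate positive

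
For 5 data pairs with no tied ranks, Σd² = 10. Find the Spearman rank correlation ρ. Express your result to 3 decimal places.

0.500

ρ = 1 − 6Σd² / [n(n²−1)] = 1 − 6×10 / (5×24)
  = 1 − 60/120 = 1 − 0.5000 ≈ 0.500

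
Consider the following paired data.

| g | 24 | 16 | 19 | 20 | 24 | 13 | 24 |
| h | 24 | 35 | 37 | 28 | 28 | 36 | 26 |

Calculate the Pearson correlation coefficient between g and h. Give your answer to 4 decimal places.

-0.8462

n = 7, Σg = 140, Σh = 214, Σg² = 2914, Σh² = 6710, Σgh = 4163
nΣgh − ΣgΣh = 29141 − 29960 = -819
nΣg² − (Σg)² = 20398 − 19600 = 798; nΣh² − (Σh)² = 46970 − 45796 = 1174
r = -819 / √(798 × 1174) = -819 / 967.9112 ≈ -0.8462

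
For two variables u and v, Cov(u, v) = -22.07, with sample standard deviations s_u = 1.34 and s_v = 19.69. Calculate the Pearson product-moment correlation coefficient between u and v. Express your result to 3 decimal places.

r = Cov(u,v) / (s_u · s_v) = -22.07 / (1.34 × 19.69)
  = -22.07 / 26.3846 ≈ -0.836

-0.836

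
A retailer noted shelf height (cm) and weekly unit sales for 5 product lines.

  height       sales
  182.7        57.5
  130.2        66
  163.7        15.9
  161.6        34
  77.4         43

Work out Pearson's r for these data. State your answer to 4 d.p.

-0.1374

n = 5, Σx = 715.6, Σy = 216.4, Σx² = 109234.34, Σy² = 10920.06, Σxy = 30523.88
nΣxy − ΣxΣy = 152619.4 − 154855.84 = -2236.44
nΣx² − (Σx)² = 546171.7 − 512083.36 = 34088.34; nΣy² − (Σy)² = 54600.3 − 46828.96 = 7771.34
r = -2236.44 / √(34088.34 × 7771.34) = -2236.44 / 16276.1199 ≈ -0.1374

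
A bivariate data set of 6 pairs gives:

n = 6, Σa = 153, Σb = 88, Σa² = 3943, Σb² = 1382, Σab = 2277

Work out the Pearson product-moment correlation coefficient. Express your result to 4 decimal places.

0.5360

r = (nΣab − ΣaΣb) / √[(nΣa² − (Σa)²)(nΣb² − (Σb)²)]
Numerator: 6×2277 − 153×88 = 198
Denominator: √[(23658 − 23409)(8292 − 7744)] = √[249 × 548] = 369.3941
r = 198 / 369.3941 ≈ 0.5360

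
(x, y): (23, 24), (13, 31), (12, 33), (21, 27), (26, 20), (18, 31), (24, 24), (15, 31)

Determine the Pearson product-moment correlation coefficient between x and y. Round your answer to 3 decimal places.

-0.952

n = 8, Σx = 152, Σy = 221, Σx² = 3084, Σy² = 6253, Σxy = 4037
nΣxy − ΣxΣy = 32296 − 33592 = -1296
nΣx² − (Σx)² = 24672 − 23104 = 1568; nΣy² − (Σy)² = 50024 − 48841 = 1183
r = -1296 / √(1568 × 1183) = -1296 / 1361.9633 ≈ -0.952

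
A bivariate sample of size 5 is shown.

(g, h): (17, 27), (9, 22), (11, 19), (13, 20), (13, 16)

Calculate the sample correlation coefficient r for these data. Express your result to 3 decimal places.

n = 5, Σg = 63, Σh = 104, Σg² = 829, Σh² = 2230, Σgh = 1334
nΣgh − ΣgΣh = 6670 − 6552 = 118
nΣg² − (Σg)² = 4145 − 3969 = 176; nΣh² − (Σh)² = 11150 − 10816 = 334
r = 118 / √(176 × 334) = 118 / 242.4541 ≈ 0.487

0.487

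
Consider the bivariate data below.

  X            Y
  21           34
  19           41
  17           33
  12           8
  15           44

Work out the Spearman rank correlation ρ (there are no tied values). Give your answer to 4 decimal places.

Rank X: 5, 4, 3, 1, 2
Rank Y: 3, 4, 2, 1, 5
d = rank(X) − rank(Y): 2, 0, 1, 0, -3; Σd² = 14
ρ = 1 − 6Σd² / [n(n²−1)] = 1 − 6×14 / (5×24) = 1 − 84/120 ≈ 0.3000

0.3000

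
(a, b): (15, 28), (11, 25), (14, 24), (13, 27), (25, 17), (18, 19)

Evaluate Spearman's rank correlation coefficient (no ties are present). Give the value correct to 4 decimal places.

-0.6000

Rank a: 4, 1, 3, 2, 6, 5
Rank b: 6, 4, 3, 5, 1, 2
d = rank(a) − rank(b): -2, -3, 0, -3, 5, 3; Σd² = 56
ρ = 1 − 6Σd² / [n(n²−1)] = 1 − 6×56 / (6×35) = 1 − 336/210 ≈ -0.6000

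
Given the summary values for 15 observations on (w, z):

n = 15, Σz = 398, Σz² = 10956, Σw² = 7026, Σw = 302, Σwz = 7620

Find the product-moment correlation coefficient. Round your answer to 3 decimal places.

-0.643

r = (nΣwz − ΣwΣz) / √[(nΣw² − (Σw)²)(nΣz² − (Σz)²)]
Numerator: 15×7620 − 302×398 = -5896
Denominator: √[(105390 − 91204)(164340 − 158404)] = √[14186 × 5936] = 9176.4969
r = -5896 / 9176.4969 ≈ -0.643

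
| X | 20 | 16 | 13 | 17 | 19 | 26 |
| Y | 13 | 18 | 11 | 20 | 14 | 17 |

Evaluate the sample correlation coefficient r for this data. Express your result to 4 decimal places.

n = 6, ΣX = 111, ΣY = 93, ΣX² = 2151, ΣY² = 1499, ΣXY = 1739
nΣXY − ΣXΣY = 10434 − 10323 = 111
nΣX² − (ΣX)² = 12906 − 12321 = 585; nΣY² − (ΣY)² = 8994 − 8649 = 345
r = 111 / √(585 × 345) = 111 / 449.2494 ≈ 0.2471

0.2471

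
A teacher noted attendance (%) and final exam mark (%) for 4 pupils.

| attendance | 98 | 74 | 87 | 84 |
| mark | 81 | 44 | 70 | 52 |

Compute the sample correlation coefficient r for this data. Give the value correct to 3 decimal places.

n = 4, Σx = 343, Σy = 247, Σx² = 29705, Σy² = 16101, Σxy = 21652
nΣxy − ΣxΣy = 86608 − 84721 = 1887
nΣx² − (Σx)² = 118820 − 117649 = 1171; nΣy² − (Σy)² = 64404 − 61009 = 3395
r = 1887 / √(1171 × 3395) = 1887 / 1993.8769 ≈ 0.946

0.946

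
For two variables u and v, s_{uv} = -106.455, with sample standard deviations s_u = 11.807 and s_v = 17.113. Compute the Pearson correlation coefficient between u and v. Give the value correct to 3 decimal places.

r = Cov(u,v) / (s_u · s_v) = -106.455 / (11.807 × 17.113)
  = -106.455 / 202.0532 ≈ -0.527

-0.527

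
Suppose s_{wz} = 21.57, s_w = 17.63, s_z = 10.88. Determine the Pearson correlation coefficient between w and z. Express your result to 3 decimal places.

0.112

r = Cov(w,z) / (s_w · s_z) = 21.57 / (17.63 × 10.88)
  = 21.57 / 191.8144 ≈ 0.112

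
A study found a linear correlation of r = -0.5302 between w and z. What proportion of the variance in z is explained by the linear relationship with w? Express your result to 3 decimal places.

0.281

r² = (-0.5302)² = 0.281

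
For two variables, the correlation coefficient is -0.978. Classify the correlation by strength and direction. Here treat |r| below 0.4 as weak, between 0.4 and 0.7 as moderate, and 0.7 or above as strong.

strong negative

r = -0.978 < 0 so the relationship is negative.
|r| = 0.978, which falls in the strong range.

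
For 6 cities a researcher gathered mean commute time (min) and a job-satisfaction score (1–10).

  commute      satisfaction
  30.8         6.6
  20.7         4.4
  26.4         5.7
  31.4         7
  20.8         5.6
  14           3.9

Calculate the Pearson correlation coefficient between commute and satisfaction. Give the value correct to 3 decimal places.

n = 6, Σx = 144.1, Σy = 33.2, Σx² = 3688.69, Σy² = 190.98, Σxy = 835.72
nΣxy − ΣxΣy = 5014.32 − 4784.12 = 230.2
nΣx² − (Σx)² = 22132.14 − 20764.81 = 1367.33; nΣy² − (Σy)² = 1145.88 − 1102.24 = 43.64
r = 230.2 / √(1367.33 × 43.64) = 230.2 / 244.2750 ≈ 0.942

0.942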